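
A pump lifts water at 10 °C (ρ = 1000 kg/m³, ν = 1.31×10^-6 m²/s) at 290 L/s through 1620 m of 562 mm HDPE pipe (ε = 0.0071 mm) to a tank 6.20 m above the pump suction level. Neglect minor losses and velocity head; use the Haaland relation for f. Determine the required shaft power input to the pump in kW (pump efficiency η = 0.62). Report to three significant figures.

P_shaft ≈ 40.6 kW

V = 4Q/(πD²) = 1.169 m/s; Re = 5.02×10^5; ε/D = 1.26×10^-5; f = 0.01320
h_f = f(L/D)V²/2g = 2.651 m
Total head H = z + h_f = 6.20 + 2.651 = 8.851 m
P_hyd = ρgQH = 1000·9.81·0.290·8.851 = 25.18 kW
P_shaft = P_hyd/η = 25.18/0.62 = 40.61 kW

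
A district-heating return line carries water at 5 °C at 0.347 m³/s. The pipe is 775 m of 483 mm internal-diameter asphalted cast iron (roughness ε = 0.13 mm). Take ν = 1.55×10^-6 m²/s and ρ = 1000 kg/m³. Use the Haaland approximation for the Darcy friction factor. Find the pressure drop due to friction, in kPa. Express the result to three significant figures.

V = 4Q/(πD²) = 4·0.347/(π·0.483²) = 1.894 m/s
Re = VD/ν = 1.894·0.483/1.55×10^-6 = 5.90×10^5 → turbulent
ε/D = 0.13/483 = 2.69×10^-4
Haaland: f = 0.01573
h_f = f(L/D)V²/(2g) = 0.01573·(775/0.483)·1.894²/(2·9.81) = 4.614 m
Δp = ρg·h_f = 1000·9.81·4.614 = 45.26 kPa

Δp ≈ 45.3 kPa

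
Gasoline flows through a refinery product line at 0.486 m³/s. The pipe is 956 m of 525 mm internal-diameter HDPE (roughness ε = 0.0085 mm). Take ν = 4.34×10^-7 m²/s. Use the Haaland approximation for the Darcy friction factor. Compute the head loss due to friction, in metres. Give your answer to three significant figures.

h_f ≈ 4.89 m

V = 4Q/(πD²) = 4·0.486/(π·0.525²) = 2.245 m/s
Re = VD/ν = 2.245·0.525/4.34×10^-7 = 2.72×10^6 → turbulent
ε/D = 0.0085/525 = 1.62×10^-5
Haaland: f = 0.01045
h_f = f(L/D)V²/(2g) = 0.01045·(956/0.525)·2.245²/(2·9.81) = 4.886 m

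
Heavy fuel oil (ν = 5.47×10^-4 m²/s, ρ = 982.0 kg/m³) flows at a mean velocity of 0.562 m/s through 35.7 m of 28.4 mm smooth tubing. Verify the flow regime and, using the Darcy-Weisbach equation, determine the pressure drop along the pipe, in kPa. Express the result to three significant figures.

Δp ≈ 428 kPa

Re = VD/ν = 0.562·0.02840/5.47×10^-4 = 29.2 → laminar (Re < 2300)
f = 64/Re = 2.193
h_f = f(L/D)V²/(2g) = 2.193·(35.7/0.02840)·0.562²/(2·9.81) = 44.38 m
Δp = ρg·h_f = 982.0·9.81·44.38 = 427.6 kPa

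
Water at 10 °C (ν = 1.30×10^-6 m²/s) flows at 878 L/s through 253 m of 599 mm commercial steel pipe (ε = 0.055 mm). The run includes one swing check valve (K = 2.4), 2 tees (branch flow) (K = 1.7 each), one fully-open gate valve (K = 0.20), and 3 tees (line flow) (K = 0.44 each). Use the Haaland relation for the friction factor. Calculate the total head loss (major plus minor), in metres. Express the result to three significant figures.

V = 4Q/(πD²) = 3.116 m/s; V²/2g = 0.4948 m
Re = 1.44×10^6, ε/D = 9.18×10^-5 → f = 0.01285 (Haaland)
Major: h_f = f(L/D)·V²/2g = 0.01285·422.4·0.4948 = 2.684 m
Minor: ΣK = 7.32; h_m = ΣK·V²/2g = 3.622 m
Total H_L = 2.684 + 3.622 = 6.306 m

H_L ≈ 6.31 m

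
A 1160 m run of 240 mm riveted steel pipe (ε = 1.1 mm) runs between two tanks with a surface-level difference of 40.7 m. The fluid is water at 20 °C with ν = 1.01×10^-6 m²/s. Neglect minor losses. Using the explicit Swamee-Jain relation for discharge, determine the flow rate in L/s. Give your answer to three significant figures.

Q ≈ 107 L/s

Swamee-Jain (Type II): Q = -0.965·√(gD⁵h_f/L)·ln[ε/(3.7D) + √(3.17ν²L/(gD³h_f))]
√(gD⁵h_f/L) = √(9.81·0.240⁵·40.7/1160) = 0.01656
ε/(3.7D) = 0.00124; √(3.17ν²L/(gD³h_f)) = 2.61×10^-5
Q = -0.965·0.01656·ln(0.001265) = 0.1066 m³/s
Check: V = 2.36 m/s, Re = 5.60×10^5, f = 0.02986, h_f = 40.8 m ≈ 40.7 m ✓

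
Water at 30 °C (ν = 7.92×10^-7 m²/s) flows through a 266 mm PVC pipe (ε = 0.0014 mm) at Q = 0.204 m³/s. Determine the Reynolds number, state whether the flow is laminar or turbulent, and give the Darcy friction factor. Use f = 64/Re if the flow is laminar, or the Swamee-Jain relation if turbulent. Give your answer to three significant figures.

Re ≈ 1.23×10^6; turbulent; f ≈ 0.0114

V = 4Q/(πD²) = 3.671 m/s
Re = VD/ν = 3.671·0.266/7.92×10^-7 = 1.23×10^6
Re > 4000 → turbulent; ε/D = 5.26×10^-6
Swamee-Jain: f = 0.01136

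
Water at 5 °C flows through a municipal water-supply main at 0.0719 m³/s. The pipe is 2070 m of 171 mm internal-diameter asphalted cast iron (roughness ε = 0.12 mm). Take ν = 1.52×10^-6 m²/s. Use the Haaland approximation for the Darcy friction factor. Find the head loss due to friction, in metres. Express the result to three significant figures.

V = 4Q/(πD²) = 4·0.0719/(π·0.171²) = 3.131 m/s
Re = VD/ν = 3.131·0.171/1.52×10^-6 = 3.52×10^5 → turbulent
ε/D = 0.12/171 = 7.02×10^-4
Haaland: f = 0.01901
h_f = f(L/D)V²/(2g) = 0.01901·(2070/0.171)·3.131²/(2·9.81) = 115.0 m

h_f ≈ 115 m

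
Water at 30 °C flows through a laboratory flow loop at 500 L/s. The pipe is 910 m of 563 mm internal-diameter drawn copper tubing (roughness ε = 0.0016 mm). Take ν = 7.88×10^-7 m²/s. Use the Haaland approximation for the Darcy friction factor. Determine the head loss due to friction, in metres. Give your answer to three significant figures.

h_f ≈ 3.65 m

V = 4Q/(πD²) = 4·0.500/(π·0.563²) = 2.008 m/s
Re = VD/ν = 2.008·0.563/7.88×10^-7 = 1.43×10^6 → turbulent
ε/D = 0.0016/563 = 2.84×10^-6
Haaland: f = 0.01097
h_f = f(L/D)V²/(2g) = 0.01097·(910/0.563)·2.008²/(2·9.81) = 3.647 m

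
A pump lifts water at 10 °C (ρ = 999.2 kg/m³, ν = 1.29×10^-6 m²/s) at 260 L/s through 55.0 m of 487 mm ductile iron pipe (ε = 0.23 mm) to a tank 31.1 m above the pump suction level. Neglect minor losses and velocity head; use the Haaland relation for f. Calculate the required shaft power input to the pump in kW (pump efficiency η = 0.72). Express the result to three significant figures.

V = 4Q/(πD²) = 1.396 m/s; Re = 5.27×10^5; ε/D = 4.72×10^-4; f = 0.01736
h_f = f(L/D)V²/2g = 0.1947 m
Total head H = z + h_f = 31.1 + 0.1947 = 31.29 m
P_hyd = ρgQH = 999.2·9.81·0.260·31.29 = 79.76 kW
P_shaft = P_hyd/η = 79.76/0.72 = 110.8 kW

P_shaft ≈ 111 kW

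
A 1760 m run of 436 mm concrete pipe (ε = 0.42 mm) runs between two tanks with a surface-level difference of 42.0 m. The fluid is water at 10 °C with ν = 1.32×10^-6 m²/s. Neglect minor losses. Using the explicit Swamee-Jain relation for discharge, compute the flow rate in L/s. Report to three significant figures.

Q ≈ 480 L/s

Swamee-Jain (Type II): Q = -0.965·√(gD⁵h_f/L)·ln[ε/(3.7D) + √(3.17ν²L/(gD³h_f))]
√(gD⁵h_f/L) = √(9.81·0.436⁵·42.0/1760) = 0.06073
ε/(3.7D) = 2.60×10^-4; √(3.17ν²L/(gD³h_f)) = 1.69×10^-5
Q = -0.965·0.06073·ln(2.772×10^-4) = 0.4800 m³/s
Check: V = 3.22 m/s, Re = 1.06×10^6, f = 0.01984, h_f = 42.2 m ≈ 42.0 m ✓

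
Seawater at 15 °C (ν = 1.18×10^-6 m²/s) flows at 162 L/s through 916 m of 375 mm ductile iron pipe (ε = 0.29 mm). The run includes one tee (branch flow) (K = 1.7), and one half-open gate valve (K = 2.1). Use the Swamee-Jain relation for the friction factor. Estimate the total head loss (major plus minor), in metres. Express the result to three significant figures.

H_L ≈ 5.60 m

V = 4Q/(πD²) = 1.467 m/s; V²/2g = 0.1097 m
Re = 4.66×10^5, ε/D = 7.73×10^-4 → f = 0.01935 (Swamee-Jain)
Major: h_f = f(L/D)·V²/2g = 0.01935·2443·0.1097 = 5.183 m
Minor: ΣK = 3.80; h_m = ΣK·V²/2g = 0.4167 m
Total H_L = 5.183 + 0.4167 = 5.600 m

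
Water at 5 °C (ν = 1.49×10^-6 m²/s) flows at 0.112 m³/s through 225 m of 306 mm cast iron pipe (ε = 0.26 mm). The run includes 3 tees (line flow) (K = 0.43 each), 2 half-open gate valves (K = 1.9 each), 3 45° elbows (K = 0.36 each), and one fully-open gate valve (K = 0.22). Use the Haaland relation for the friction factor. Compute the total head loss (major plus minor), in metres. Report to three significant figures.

V = 4Q/(πD²) = 1.523 m/s; V²/2g = 0.1182 m
Re = 3.13×10^5, ε/D = 8.50×10^-4 → f = 0.01983 (Haaland)
Major: h_f = f(L/D)·V²/2g = 0.01983·735.3·0.1182 = 1.724 m
Minor: ΣK = 6.39; h_m = ΣK·V²/2g = 0.7554 m
Total H_L = 1.724 + 0.7554 = 2.479 m

H_L ≈ 2.48 m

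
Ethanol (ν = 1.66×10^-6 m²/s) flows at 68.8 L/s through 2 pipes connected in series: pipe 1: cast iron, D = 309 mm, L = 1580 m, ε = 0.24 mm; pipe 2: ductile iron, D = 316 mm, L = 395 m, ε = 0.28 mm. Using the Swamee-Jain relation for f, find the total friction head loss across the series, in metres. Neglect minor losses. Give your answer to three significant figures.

Pipe 1: V = 0.9174 m/s, Re = 1.71×10^5, ε/D = 7.77×10^-4, f = 0.02050, h_1 = f(L/D)V²/2g = 4.497 m
Pipe 2: V = 0.8773 m/s, Re = 1.67×10^5, ε/D = 8.86×10^-4, f = 0.02099, h_2 = f(L/D)V²/2g = 1.029 m
Series → Q common, losses add: H = Σh = 5.526 m

H ≈ 5.53 m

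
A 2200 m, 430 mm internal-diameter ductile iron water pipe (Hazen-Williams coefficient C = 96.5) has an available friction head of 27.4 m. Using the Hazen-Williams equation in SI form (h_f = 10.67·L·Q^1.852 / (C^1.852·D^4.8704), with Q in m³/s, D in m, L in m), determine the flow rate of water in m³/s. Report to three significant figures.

Q ≈ 0.274 m³/s

Rearranging: Q = [h_f·C^1.852·D^4.8704 / (10.67·L)]^(1/1.852)
Q = [27.4·96.5^1.852·0.430^4.8704 / (10.67·2200)]^0.540 = 0.2735 m³/s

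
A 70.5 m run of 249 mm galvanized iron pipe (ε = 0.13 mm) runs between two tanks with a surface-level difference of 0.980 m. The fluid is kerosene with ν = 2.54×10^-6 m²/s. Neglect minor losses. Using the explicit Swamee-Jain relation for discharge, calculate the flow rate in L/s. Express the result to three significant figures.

Q ≈ 91.9 L/s

Swamee-Jain (Type II): Q = -0.965·√(gD⁵h_f/L)·ln[ε/(3.7D) + √(3.17ν²L/(gD³h_f))]
√(gD⁵h_f/L) = √(9.81·0.249⁵·0.980/70.5) = 0.01142
ε/(3.7D) = 1.41×10^-4; √(3.17ν²L/(gD³h_f)) = 9.86×10^-5
Q = -0.965·0.01142·ln(2.397×10^-4) = 0.09191 m³/s
Check: V = 1.89 m/s, Re = 1.85×10^5, f = 0.01918, h_f = 0.986 m ≈ 0.980 m ✓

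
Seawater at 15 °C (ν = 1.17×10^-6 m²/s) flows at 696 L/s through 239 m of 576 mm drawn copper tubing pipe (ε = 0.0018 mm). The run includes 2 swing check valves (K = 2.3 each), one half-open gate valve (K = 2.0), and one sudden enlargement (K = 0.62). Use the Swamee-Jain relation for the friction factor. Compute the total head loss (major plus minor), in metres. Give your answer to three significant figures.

H_L ≈ 4.31 m

V = 4Q/(πD²) = 2.671 m/s; V²/2g = 0.3636 m
Re = 1.31×10^6, ε/D = 3.12×10^-6 → f = 0.01118 (Swamee-Jain)
Major: h_f = f(L/D)·V²/2g = 0.01118·414.9·0.3636 = 1.687 m
Minor: ΣK = 7.22; h_m = ΣK·V²/2g = 2.625 m
Total H_L = 1.687 + 2.625 = 4.313 m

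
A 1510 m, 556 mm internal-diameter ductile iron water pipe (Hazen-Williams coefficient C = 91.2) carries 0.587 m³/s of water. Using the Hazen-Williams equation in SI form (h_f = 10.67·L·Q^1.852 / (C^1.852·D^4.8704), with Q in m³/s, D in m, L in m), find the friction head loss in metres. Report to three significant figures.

h_f = 10.67·1510·0.587^1.852 / (91.2^1.852·0.556^4.8704) = 24.57 m

h_f ≈ 24.6 m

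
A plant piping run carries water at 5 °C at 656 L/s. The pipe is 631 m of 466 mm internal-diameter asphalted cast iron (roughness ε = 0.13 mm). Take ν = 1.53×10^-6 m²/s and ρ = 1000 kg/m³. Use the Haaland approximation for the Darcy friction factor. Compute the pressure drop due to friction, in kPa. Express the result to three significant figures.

Δp ≈ 153 kPa

V = 4Q/(πD²) = 4·0.656/(π·0.466²) = 3.846 m/s
Re = VD/ν = 3.846·0.466/1.53×10^-6 = 1.17×10^6 → turbulent
ε/D = 0.13/466 = 2.79×10^-4
Haaland: f = 0.01532
h_f = f(L/D)V²/(2g) = 0.01532·(631/0.466)·3.846²/(2·9.81) = 15.64 m
Δp = ρg·h_f = 1000·9.81·15.64 = 153.4 kPa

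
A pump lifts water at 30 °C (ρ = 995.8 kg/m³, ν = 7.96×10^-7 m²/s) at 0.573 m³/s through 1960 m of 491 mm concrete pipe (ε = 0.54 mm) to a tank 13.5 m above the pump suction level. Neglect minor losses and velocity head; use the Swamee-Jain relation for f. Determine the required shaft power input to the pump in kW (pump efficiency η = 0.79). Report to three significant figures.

V = 4Q/(πD²) = 3.026 m/s; Re = 1.87×10^6; ε/D = 0.00110; f = 0.02031
h_f = f(L/D)V²/2g = 37.85 m
Total head H = z + h_f = 13.5 + 37.85 = 51.35 m
P_hyd = ρgQH = 995.8·9.81·0.573·51.35 = 287.4 kW
P_shaft = P_hyd/η = 287.4/0.79 = 363.8 kW

P_shaft ≈ 364 kW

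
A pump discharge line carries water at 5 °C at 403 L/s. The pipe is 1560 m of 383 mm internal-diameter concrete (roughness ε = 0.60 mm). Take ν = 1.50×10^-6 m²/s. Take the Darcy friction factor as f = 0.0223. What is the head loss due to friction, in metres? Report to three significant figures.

h_f ≈ 56.6 m

V = 4Q/(πD²) = 4·0.403/(π·0.383²) = 3.498 m/s
h_f = f(L/D)V²/(2g) = 0.02230·(1560/0.383)·3.498²/(2·9.81) = 56.65 m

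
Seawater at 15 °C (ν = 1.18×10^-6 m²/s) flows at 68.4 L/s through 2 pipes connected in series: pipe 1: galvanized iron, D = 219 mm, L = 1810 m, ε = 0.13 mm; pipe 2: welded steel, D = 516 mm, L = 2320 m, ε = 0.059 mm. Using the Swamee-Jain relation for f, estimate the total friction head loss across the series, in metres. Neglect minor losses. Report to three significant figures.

H ≈ 26.4 m

Pipe 1: V = 1.816 m/s, Re = 3.37×10^5, ε/D = 5.94×10^-4, f = 0.01871, h_1 = f(L/D)V²/2g = 25.99 m
Pipe 2: V = 0.3271 m/s, Re = 1.43×10^5, ε/D = 1.14×10^-4, f = 0.01741, h_2 = f(L/D)V²/2g = 0.4269 m
Series → Q common, losses add: H = Σh = 26.42 m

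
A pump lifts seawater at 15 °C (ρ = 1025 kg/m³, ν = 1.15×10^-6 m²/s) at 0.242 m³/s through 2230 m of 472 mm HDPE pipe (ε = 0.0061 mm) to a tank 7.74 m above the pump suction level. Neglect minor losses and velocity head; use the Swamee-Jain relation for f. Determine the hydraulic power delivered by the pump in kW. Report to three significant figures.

P_hyd ≈ 33.4 kW

V = 4Q/(πD²) = 1.383 m/s; Re = 5.68×10^5; ε/D = 1.29×10^-5; f = 0.01302
h_f = f(L/D)V²/2g = 5.998 m
Total head H = z + h_f = 7.74 + 5.998 = 13.74 m
P_hyd = ρgQH = 1025·9.81·0.242·13.74 = 33.43 kW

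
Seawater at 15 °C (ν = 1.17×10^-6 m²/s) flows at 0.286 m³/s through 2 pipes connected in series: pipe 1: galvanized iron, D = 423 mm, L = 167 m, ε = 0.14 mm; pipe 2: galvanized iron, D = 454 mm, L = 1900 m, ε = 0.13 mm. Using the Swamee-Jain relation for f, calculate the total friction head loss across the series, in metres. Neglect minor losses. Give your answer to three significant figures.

H ≈ 12.0 m

Pipe 1: V = 2.035 m/s, Re = 7.36×10^5, ε/D = 3.31×10^-4, f = 0.01625, h_1 = f(L/D)V²/2g = 1.354 m
Pipe 2: V = 1.767 m/s, Re = 6.86×10^5, ε/D = 2.86×10^-4, f = 0.01594, h_2 = f(L/D)V²/2g = 10.61 m
Series → Q common, losses add: H = Σh = 11.96 m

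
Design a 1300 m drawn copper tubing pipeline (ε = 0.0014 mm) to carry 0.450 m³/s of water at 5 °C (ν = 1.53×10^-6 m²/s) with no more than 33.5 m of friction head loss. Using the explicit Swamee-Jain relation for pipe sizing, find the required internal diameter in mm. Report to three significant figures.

Swamee-Jain (Type III): D = 0.66·[ε^1.25·(LQ²/(gh_f))^4.75 + ν·Q^9.4·(L/(gh_f))^5.2]^0.04
LQ²/(gh_f) = 0.8010; L/(gh_f) = 3.956
Term 1 = ε^1.25·(…)^4.75 = 1.68×10^-8; Term 2 = ν·Q^9.4·(…)^5.2 = 1.07×10^-6
D = 0.66·(1.68×10^-8 + 1.07×10^-6)^0.04 = 0.3811 m = 381 mm
Check: V = 3.95 m/s, Re = 9.83×10^5, f = 0.01173, h_f = 31.7 m ≈ 33.5 m ✓

D ≈ 381 mm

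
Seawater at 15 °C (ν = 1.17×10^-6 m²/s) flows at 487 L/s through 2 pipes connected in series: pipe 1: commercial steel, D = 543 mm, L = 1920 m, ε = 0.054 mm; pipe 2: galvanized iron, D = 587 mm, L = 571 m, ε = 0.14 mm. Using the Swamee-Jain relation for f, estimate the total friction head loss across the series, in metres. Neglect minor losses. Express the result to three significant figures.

Pipe 1: V = 2.103 m/s, Re = 9.76×10^5, ε/D = 9.94×10^-5, f = 0.01353, h_1 = f(L/D)V²/2g = 10.78 m
Pipe 2: V = 1.800 m/s, Re = 9.03×10^5, ε/D = 2.39×10^-4, f = 0.01526, h_2 = f(L/D)V²/2g = 2.449 m
Series → Q common, losses add: H = Σh = 13.23 m

H ≈ 13.2 m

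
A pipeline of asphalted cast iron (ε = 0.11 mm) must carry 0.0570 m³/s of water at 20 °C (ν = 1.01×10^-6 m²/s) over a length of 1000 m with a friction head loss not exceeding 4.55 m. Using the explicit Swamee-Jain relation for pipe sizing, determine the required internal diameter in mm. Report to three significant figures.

D ≈ 258 mm

Swamee-Jain (Type III): D = 0.66·[ε^1.25·(LQ²/(gh_f))^4.75 + ν·Q^9.4·(L/(gh_f))^5.2]^0.04
LQ²/(gh_f) = 0.07279; L/(gh_f) = 22.40
Term 1 = ε^1.25·(…)^4.75 = 4.43×10^-11; Term 2 = ν·Q^9.4·(…)^5.2 = 2.14×10^-11
D = 0.66·(4.43×10^-11 + 2.14×10^-11)^0.04 = 0.2584 m = 258 mm
Check: V = 1.09 m/s, Re = 2.78×10^5, f = 0.01799, h_f = 4.19 m ≈ 4.55 m ✓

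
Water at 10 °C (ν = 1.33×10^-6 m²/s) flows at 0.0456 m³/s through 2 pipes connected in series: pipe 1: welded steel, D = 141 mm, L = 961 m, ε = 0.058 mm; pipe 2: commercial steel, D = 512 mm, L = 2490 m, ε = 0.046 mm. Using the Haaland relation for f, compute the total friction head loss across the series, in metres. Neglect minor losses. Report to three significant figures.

H ≈ 52.1 m

Pipe 1: V = 2.920 m/s, Re = 3.10×10^5, ε/D = 4.11×10^-4, f = 0.01750, h_1 = f(L/D)V²/2g = 51.84 m
Pipe 2: V = 0.2215 m/s, Re = 8.53×10^4, ε/D = 8.98×10^-5, f = 0.01879, h_2 = f(L/D)V²/2g = 0.2284 m
Series → Q common, losses add: H = Σh = 52.07 m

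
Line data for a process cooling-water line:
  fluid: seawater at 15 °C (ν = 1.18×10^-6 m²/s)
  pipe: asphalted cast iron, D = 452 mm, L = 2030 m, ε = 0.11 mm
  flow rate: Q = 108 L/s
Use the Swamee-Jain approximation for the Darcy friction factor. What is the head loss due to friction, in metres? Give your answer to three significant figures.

V = 4Q/(πD²) = 4·0.108/(π·0.452²) = 0.6731 m/s
Re = VD/ν = 0.6731·0.452/1.18×10^-6 = 2.58×10^5 → turbulent
ε/D = 0.11/452 = 2.43×10^-4
Swamee-Jain: f = 0.01692
h_f = f(L/D)V²/(2g) = 0.01692·(2030/0.452)·0.6731²/(2·9.81) = 1.754 m

h_f ≈ 1.75 m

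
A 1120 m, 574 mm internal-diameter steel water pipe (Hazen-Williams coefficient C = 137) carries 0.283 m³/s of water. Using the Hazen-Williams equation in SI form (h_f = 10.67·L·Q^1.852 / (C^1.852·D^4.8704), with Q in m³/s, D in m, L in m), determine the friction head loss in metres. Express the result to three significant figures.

h_f = 10.67·1120·0.283^1.852 / (137^1.852·0.574^4.8704) = 1.901 m

h_f ≈ 1.90 m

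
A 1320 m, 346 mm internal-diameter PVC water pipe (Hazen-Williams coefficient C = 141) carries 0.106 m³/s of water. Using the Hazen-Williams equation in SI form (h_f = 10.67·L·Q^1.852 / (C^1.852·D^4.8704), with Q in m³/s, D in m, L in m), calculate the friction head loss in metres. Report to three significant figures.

h_f = 10.67·1320·0.106^1.852 / (141^1.852·0.346^4.8704) = 4.056 m

h_f ≈ 4.06 m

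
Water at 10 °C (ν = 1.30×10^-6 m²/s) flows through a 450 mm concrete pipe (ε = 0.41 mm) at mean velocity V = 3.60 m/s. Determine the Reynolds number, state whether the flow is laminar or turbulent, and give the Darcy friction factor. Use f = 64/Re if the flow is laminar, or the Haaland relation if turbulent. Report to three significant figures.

Re ≈ 1.25×10^6; turbulent; f ≈ 0.0195

Re = VD/ν = 3.600·0.450/1.30×10^-6 = 1.25×10^6
Re > 4000 → turbulent; ε/D = 9.11×10^-4
Haaland: f = 0.01947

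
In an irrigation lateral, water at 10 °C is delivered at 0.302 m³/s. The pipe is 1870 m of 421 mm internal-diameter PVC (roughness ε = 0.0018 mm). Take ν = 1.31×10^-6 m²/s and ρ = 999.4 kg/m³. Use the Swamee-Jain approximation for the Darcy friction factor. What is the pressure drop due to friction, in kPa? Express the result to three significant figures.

Δp ≈ 130 kPa

V = 4Q/(πD²) = 4·0.302/(π·0.421²) = 2.169 m/s
Re = VD/ν = 2.169·0.421/1.31×10^-6 = 6.97×10^5 → turbulent
ε/D = 0.0018/421 = 4.28×10^-6
Swamee-Jain: f = 0.01243
h_f = f(L/D)V²/(2g) = 0.01243·(1870/0.421)·2.169²/(2·9.81) = 13.25 m
Δp = ρg·h_f = 999.4·9.81·13.25 = 129.9 kPa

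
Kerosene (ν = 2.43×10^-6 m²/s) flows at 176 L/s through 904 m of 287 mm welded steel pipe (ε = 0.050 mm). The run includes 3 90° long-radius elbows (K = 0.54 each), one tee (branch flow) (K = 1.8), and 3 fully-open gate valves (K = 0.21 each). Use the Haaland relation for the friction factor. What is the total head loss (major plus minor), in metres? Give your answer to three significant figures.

V = 4Q/(πD²) = 2.721 m/s; V²/2g = 0.3772 m
Re = 3.21×10^5, ε/D = 1.74×10^-4 → f = 0.01573 (Haaland)
Major: h_f = f(L/D)·V²/2g = 0.01573·3150·0.3772 = 18.69 m
Minor: ΣK = 4.05; h_m = ΣK·V²/2g = 1.528 m
Total H_L = 18.69 + 1.528 = 20.22 m

H_L ≈ 20.2 m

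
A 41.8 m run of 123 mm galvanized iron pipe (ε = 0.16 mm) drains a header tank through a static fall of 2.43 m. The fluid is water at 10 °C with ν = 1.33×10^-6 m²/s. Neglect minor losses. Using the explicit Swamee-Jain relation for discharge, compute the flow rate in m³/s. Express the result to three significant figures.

Swamee-Jain (Type II): Q = -0.965·√(gD⁵h_f/L)·ln[ε/(3.7D) + √(3.17ν²L/(gD³h_f))]
√(gD⁵h_f/L) = √(9.81·0.123⁵·2.43/41.8) = 0.004007
ε/(3.7D) = 3.52×10^-4; √(3.17ν²L/(gD³h_f)) = 7.27×10^-5
Q = -0.965·0.004007·ln(4.243×10^-4) = 0.03003 m³/s
Check: V = 2.53 m/s, Re = 2.34×10^5, f = 0.02214, h_f = 2.45 m ≈ 2.43 m ✓

Q ≈ 0.0300 m³/s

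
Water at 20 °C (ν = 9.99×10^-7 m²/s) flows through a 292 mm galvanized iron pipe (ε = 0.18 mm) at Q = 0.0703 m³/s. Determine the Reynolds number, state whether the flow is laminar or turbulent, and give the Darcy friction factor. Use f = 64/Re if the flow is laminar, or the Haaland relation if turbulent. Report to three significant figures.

Re ≈ 3.07×10^5; turbulent; f ≈ 0.0187

V = 4Q/(πD²) = 1.050 m/s
Re = VD/ν = 1.050·0.292/9.99×10^-7 = 3.07×10^5
Re > 4000 → turbulent; ε/D = 6.16×10^-4
Haaland: f = 0.01870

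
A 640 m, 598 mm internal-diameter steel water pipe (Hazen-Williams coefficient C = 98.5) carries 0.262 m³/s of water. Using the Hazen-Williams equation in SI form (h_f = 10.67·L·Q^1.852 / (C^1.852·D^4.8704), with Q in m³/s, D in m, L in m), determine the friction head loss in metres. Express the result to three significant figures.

h_f = 10.67·640·0.262^1.852 / (98.5^1.852·0.598^4.8704) = 1.422 m

h_f ≈ 1.42 m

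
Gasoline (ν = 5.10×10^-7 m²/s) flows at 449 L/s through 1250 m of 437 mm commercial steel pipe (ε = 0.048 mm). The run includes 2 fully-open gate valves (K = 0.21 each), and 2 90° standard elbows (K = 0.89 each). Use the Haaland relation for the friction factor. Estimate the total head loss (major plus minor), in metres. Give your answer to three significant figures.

V = 4Q/(πD²) = 2.994 m/s; V²/2g = 0.4568 m
Re = 2.57×10^6, ε/D = 1.10×10^-4 → f = 0.01277 (Haaland)
Major: h_f = f(L/D)·V²/2g = 0.01277·2860·0.4568 = 16.68 m
Minor: ΣK = 2.20; h_m = ΣK·V²/2g = 1.005 m
Total H_L = 16.68 + 1.005 = 17.69 m

H_L ≈ 17.7 m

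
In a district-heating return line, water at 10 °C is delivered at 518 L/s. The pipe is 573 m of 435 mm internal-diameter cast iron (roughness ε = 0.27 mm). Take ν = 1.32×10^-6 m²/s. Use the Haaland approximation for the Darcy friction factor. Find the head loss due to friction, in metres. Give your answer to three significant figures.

V = 4Q/(πD²) = 4·0.518/(π·0.435²) = 3.485 m/s
Re = VD/ν = 3.485·0.435/1.32×10^-6 = 1.15×10^6 → turbulent
ε/D = 0.27/435 = 6.21×10^-4
Haaland: f = 0.01790
h_f = f(L/D)V²/(2g) = 0.01790·(573/0.435)·3.485²/(2·9.81) = 14.60 m

h_f ≈ 14.6 m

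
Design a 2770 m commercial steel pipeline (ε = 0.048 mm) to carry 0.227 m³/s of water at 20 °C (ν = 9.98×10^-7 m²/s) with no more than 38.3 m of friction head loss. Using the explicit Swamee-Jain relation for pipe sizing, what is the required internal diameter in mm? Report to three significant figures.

Swamee-Jain (Type III): D = 0.66·[ε^1.25·(LQ²/(gh_f))^4.75 + ν·Q^9.4·(L/(gh_f))^5.2]^0.04
LQ²/(gh_f) = 0.3799; L/(gh_f) = 7.372
Term 1 = ε^1.25·(…)^4.75 = 4.03×10^-8; Term 2 = ν·Q^9.4·(…)^5.2 = 2.87×10^-8
D = 0.66·(4.03×10^-8 + 2.87×10^-8)^0.04 = 0.3413 m = 341 mm
Check: V = 2.48 m/s, Re = 8.49×10^5, f = 0.01424, h_f = 36.3 m ≈ 38.3 m ✓

D ≈ 341 mm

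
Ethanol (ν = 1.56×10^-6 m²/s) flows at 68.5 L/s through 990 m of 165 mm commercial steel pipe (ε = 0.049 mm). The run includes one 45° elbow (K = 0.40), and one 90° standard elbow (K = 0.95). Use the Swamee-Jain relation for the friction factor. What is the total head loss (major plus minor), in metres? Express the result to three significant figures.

H_L ≈ 53.6 m

V = 4Q/(πD²) = 3.204 m/s; V²/2g = 0.5231 m
Re = 3.39×10^5, ε/D = 2.97×10^-4 → f = 0.01685 (Swamee-Jain)
Major: h_f = f(L/D)·V²/2g = 0.01685·6000·0.5231 = 52.89 m
Minor: ΣK = 1.35; h_m = ΣK·V²/2g = 0.7062 m
Total H_L = 52.89 + 0.7062 = 53.60 m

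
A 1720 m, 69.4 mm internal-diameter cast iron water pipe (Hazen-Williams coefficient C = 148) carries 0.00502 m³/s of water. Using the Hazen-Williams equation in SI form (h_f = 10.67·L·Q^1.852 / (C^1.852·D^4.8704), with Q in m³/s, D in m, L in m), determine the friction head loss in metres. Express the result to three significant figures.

h_f = 10.67·1720·0.00502^1.852 / (148^1.852·0.0694^4.8704) = 42.57 m

h_f ≈ 42.6 m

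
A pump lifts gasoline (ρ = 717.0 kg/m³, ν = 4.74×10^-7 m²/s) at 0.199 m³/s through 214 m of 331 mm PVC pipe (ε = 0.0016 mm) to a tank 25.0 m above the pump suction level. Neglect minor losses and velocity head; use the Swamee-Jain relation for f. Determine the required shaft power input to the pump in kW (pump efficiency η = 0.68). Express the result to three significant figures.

V = 4Q/(πD²) = 2.313 m/s; Re = 1.61×10^6; ε/D = 4.83×10^-6; f = 0.01089
h_f = f(L/D)V²/2g = 1.919 m
Total head H = z + h_f = 25.0 + 1.919 = 26.92 m
P_hyd = ρgQH = 717.0·9.81·0.199·26.92 = 37.68 kW
P_shaft = P_hyd/η = 37.68/0.68 = 55.41 kW

P_shaft ≈ 55.4 kW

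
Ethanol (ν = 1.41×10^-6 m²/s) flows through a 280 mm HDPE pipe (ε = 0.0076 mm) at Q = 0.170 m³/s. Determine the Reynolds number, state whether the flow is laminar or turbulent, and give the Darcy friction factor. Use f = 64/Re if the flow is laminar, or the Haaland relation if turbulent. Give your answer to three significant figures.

Re ≈ 5.48×10^5; turbulent; f ≈ 0.0132

V = 4Q/(πD²) = 2.761 m/s
Re = VD/ν = 2.761·0.280/1.41×10^-6 = 5.48×10^5
Re > 4000 → turbulent; ε/D = 2.71×10^-5
Haaland: f = 0.01320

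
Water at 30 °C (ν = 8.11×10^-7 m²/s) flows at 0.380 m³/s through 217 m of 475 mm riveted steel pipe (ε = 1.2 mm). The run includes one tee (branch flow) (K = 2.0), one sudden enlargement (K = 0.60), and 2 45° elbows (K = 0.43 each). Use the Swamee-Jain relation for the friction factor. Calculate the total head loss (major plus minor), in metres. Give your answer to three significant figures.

V = 4Q/(πD²) = 2.144 m/s; V²/2g = 0.2344 m
Re = 1.26×10^6, ε/D = 0.00253 → f = 0.02513 (Swamee-Jain)
Major: h_f = f(L/D)·V²/2g = 0.02513·456.8·0.2344 = 2.691 m
Minor: ΣK = 3.46; h_m = ΣK·V²/2g = 0.8109 m
Total H_L = 2.691 + 0.8109 = 3.502 m

H_L ≈ 3.50 m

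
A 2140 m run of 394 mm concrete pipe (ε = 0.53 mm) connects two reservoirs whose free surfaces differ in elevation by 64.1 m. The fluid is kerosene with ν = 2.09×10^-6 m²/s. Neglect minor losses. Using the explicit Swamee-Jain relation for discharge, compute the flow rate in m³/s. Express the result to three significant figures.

Swamee-Jain (Type II): Q = -0.965·√(gD⁵h_f/L)·ln[ε/(3.7D) + √(3.17ν²L/(gD³h_f))]
√(gD⁵h_f/L) = √(9.81·0.394⁵·64.1/2140) = 0.05282
ε/(3.7D) = 3.64×10^-4; √(3.17ν²L/(gD³h_f)) = 2.78×10^-5
Q = -0.965·0.05282·ln(3.913×10^-4) = 0.3999 m³/s
Check: V = 3.28 m/s, Re = 6.18×10^5, f = 0.02164, h_f = 64.4 m ≈ 64.1 m ✓

Q ≈ 0.400 m³/s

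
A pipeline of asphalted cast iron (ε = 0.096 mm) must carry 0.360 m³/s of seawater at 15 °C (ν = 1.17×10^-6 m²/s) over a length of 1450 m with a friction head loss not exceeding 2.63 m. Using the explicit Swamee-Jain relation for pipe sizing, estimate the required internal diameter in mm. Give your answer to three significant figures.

D ≈ 621 mm

Swamee-Jain (Type III): D = 0.66·[ε^1.25·(LQ²/(gh_f))^4.75 + ν·Q^9.4·(L/(gh_f))^5.2]^0.04
LQ²/(gh_f) = 7.284; L/(gh_f) = 56.20
Term 1 = ε^1.25·(…)^4.75 = 0.119; Term 2 = ν·Q^9.4·(…)^5.2 = 0.0991
D = 0.66·(0.119 + 0.0991)^0.04 = 0.6210 m = 621 mm
Check: V = 1.19 m/s, Re = 6.31×10^5, f = 0.01475, h_f = 2.48 m ≈ 2.63 m ✓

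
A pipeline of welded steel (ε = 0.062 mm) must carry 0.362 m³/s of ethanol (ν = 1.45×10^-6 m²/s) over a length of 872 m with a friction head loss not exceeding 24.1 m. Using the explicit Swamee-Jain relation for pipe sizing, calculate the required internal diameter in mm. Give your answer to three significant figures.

Swamee-Jain (Type III): D = 0.66·[ε^1.25·(LQ²/(gh_f))^4.75 + ν·Q^9.4·(L/(gh_f))^5.2]^0.04
LQ²/(gh_f) = 0.4833; L/(gh_f) = 3.688
Term 1 = ε^1.25·(…)^4.75 = 1.74×10^-7; Term 2 = ν·Q^9.4·(…)^5.2 = 9.14×10^-8
D = 0.66·(1.74×10^-7 + 9.14×10^-8)^0.04 = 0.3602 m = 360 mm
Check: V = 3.55 m/s, Re = 8.83×10^5, f = 0.01457, h_f = 22.7 m ≈ 24.1 m ✓

D ≈ 360 mm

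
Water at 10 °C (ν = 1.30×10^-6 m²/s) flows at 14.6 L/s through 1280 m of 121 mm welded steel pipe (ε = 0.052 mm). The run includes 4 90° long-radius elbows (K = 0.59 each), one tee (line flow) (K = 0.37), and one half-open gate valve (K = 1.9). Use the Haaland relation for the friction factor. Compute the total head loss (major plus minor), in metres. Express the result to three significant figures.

H_L ≈ 17.2 m

V = 4Q/(πD²) = 1.270 m/s; V²/2g = 0.08216 m
Re = 1.18×10^5, ε/D = 4.30×10^-4 → f = 0.01934 (Haaland)
Major: h_f = f(L/D)·V²/2g = 0.01934·10579·0.08216 = 16.81 m
Minor: ΣK = 4.63; h_m = ΣK·V²/2g = 0.3804 m
Total H_L = 16.81 + 0.3804 = 17.19 m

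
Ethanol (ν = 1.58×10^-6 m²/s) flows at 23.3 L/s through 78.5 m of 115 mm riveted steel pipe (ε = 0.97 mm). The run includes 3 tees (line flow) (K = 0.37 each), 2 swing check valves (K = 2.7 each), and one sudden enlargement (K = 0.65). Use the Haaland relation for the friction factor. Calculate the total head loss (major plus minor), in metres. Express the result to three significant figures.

H_L ≈ 8.19 m

V = 4Q/(πD²) = 2.243 m/s; V²/2g = 0.2565 m
Re = 1.63×10^5, ε/D = 0.00843 → f = 0.03626 (Haaland)
Major: h_f = f(L/D)·V²/2g = 0.03626·682.6·0.2565 = 6.349 m
Minor: ΣK = 7.16; h_m = ΣK·V²/2g = 1.836 m
Total H_L = 6.349 + 1.836 = 8.185 m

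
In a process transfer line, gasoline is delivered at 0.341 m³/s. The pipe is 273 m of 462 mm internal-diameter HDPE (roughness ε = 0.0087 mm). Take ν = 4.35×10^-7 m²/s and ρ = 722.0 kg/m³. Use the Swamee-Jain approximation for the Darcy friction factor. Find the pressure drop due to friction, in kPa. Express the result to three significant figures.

V = 4Q/(πD²) = 4·0.341/(π·0.462²) = 2.034 m/s
Re = VD/ν = 2.034·0.462/4.35×10^-7 = 2.16×10^6 → turbulent
ε/D = 0.0087/462 = 1.88×10^-5
Swamee-Jain: f = 0.01093
h_f = f(L/D)V²/(2g) = 0.01093·(273/0.462)·2.034²/(2·9.81) = 1.362 m
Δp = ρg·h_f = 722.0·9.81·1.362 = 9.649 kPa

Δp ≈ 9.65 kPa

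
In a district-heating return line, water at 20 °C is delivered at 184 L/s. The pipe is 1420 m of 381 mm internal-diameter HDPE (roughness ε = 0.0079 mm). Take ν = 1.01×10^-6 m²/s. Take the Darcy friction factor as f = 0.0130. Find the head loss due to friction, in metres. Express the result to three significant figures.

V = 4Q/(πD²) = 4·0.184/(π·0.381²) = 1.614 m/s
h_f = f(L/D)V²/(2g) = 0.01300·(1420/0.381)·1.614²/(2·9.81) = 6.432 m

h_f ≈ 6.43 m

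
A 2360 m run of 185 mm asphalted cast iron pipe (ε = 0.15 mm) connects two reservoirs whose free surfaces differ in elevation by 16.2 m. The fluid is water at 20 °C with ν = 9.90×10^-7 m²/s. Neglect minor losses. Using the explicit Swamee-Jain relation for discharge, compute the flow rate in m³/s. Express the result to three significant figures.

Swamee-Jain (Type II): Q = -0.965·√(gD⁵h_f/L)·ln[ε/(3.7D) + √(3.17ν²L/(gD³h_f))]
√(gD⁵h_f/L) = √(9.81·0.185⁵·16.2/2360) = 0.003820
ε/(3.7D) = 2.19×10^-4; √(3.17ν²L/(gD³h_f)) = 8.54×10^-5
Q = -0.965·0.003820·ln(3.045×10^-4) = 0.02985 m³/s
Check: V = 1.11 m/s, Re = 2.07×10^5, f = 0.02036, h_f = 16.3 m ≈ 16.2 m ✓

Q ≈ 0.0298 m³/s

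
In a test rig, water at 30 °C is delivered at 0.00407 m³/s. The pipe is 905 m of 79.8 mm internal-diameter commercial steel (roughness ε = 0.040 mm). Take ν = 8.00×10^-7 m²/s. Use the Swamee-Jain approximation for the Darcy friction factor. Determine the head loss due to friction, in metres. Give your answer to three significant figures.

h_f ≈ 8.04 m

V = 4Q/(πD²) = 4·0.00407/(π·0.0798²) = 0.8138 m/s
Re = VD/ν = 0.8138·0.0798/8.00×10^-7 = 8.12×10^4 → turbulent
ε/D = 0.040/79.8 = 5.01×10^-4
Swamee-Jain: f = 0.02100
h_f = f(L/D)V²/(2g) = 0.02100·(905/0.0798)·0.8138²/(2·9.81) = 8.038 m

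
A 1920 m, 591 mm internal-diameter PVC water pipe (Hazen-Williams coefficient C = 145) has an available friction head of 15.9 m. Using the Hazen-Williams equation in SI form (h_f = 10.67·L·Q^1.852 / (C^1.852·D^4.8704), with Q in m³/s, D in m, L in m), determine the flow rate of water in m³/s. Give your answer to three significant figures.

Q ≈ 0.761 m³/s

Rearranging: Q = [h_f·C^1.852·D^4.8704 / (10.67·L)]^(1/1.852)
Q = [15.9·145^1.852·0.591^4.8704 / (10.67·1920)]^0.540 = 0.7610 m³/s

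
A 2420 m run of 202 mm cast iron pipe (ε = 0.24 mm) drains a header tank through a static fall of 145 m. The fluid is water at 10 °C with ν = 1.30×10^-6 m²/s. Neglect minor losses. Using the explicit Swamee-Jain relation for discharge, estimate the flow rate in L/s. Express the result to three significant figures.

Swamee-Jain (Type II): Q = -0.965·√(gD⁵h_f/L)·ln[ε/(3.7D) + √(3.17ν²L/(gD³h_f))]
√(gD⁵h_f/L) = √(9.81·0.202⁵·145/2420) = 0.01406
ε/(3.7D) = 3.21×10^-4; √(3.17ν²L/(gD³h_f)) = 3.33×10^-5
Q = -0.965·0.01406·ln(3.544×10^-4) = 0.1078 m³/s
Check: V = 3.36 m/s, Re = 5.23×10^5, f = 0.02111, h_f = 146 m ≈ 145 m ✓

Q ≈ 108 L/s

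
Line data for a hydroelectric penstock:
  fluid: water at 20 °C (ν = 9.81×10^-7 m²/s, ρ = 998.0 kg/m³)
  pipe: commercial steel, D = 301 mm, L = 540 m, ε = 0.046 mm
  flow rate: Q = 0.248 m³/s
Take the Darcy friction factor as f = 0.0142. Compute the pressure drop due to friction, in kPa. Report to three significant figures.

V = 4Q/(πD²) = 4·0.248/(π·0.301²) = 3.485 m/s
h_f = f(L/D)V²/(2g) = 0.01420·(540/0.301)·3.485²/(2·9.81) = 15.77 m
Δp = ρg·h_f = 998.0·9.81·15.77 = 154.4 kPa

Δp ≈ 154 kPa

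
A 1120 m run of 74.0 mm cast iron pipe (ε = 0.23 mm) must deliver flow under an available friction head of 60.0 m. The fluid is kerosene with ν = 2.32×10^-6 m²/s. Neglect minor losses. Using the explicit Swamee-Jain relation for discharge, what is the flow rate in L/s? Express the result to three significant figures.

Q ≈ 7.08 L/s

Swamee-Jain (Type II): Q = -0.965·√(gD⁵h_f/L)·ln[ε/(3.7D) + √(3.17ν²L/(gD³h_f))]
√(gD⁵h_f/L) = √(9.81·0.0740⁵·60.0/1120) = 0.001080
ε/(3.7D) = 8.40×10^-4; √(3.17ν²L/(gD³h_f)) = 2.83×10^-4
Q = -0.965·0.001080·ln(0.001123) = 0.007078 m³/s
Check: V = 1.65 m/s, Re = 5.25×10^4, f = 0.02904, h_f = 60.7 m ≈ 60.0 m ✓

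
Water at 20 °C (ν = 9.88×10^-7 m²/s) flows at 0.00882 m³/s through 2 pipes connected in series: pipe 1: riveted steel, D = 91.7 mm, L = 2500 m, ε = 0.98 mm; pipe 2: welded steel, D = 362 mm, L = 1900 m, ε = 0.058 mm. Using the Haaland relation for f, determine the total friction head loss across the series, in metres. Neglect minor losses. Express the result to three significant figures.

Pipe 1: V = 1.335 m/s, Re = 1.24×10^5, ε/D = 0.0107, f = 0.03928, h_1 = f(L/D)V²/2g = 97.35 m
Pipe 2: V = 0.08570 m/s, Re = 3.14×10^4, ε/D = 1.60×10^-4, f = 0.02342, h_2 = f(L/D)V²/2g = 0.04600 m
Series → Q common, losses add: H = Σh = 97.40 m

H ≈ 97.4 m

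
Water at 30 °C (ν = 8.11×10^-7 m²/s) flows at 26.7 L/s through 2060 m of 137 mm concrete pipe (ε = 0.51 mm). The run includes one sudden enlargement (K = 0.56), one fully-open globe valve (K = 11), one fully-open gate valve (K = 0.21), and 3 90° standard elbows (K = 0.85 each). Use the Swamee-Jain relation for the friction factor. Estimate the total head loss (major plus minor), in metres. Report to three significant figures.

H_L ≈ 73.7 m

V = 4Q/(πD²) = 1.811 m/s; V²/2g = 0.1672 m
Re = 3.06×10^5, ε/D = 0.00372 → f = 0.02835 (Swamee-Jain)
Major: h_f = f(L/D)·V²/2g = 0.02835·15036·0.1672 = 71.28 m
Minor: ΣK = 14.3; h_m = ΣK·V²/2g = 2.394 m
Total H_L = 71.28 + 2.394 = 73.67 m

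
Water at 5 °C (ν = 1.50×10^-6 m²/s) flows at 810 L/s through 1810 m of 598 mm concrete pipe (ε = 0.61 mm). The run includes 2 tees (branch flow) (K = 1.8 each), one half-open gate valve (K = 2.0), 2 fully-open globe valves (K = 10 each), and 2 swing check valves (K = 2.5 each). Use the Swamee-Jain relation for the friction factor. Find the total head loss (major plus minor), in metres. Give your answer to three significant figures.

V = 4Q/(πD²) = 2.884 m/s; V²/2g = 0.4239 m
Re = 1.15×10^6, ε/D = 0.00102 → f = 0.02007 (Swamee-Jain)
Major: h_f = f(L/D)·V²/2g = 0.02007·3027·0.4239 = 25.76 m
Minor: ΣK = 30.6; h_m = ΣK·V²/2g = 12.97 m
Total H_L = 25.76 + 12.97 = 38.73 m

H_L ≈ 38.7 m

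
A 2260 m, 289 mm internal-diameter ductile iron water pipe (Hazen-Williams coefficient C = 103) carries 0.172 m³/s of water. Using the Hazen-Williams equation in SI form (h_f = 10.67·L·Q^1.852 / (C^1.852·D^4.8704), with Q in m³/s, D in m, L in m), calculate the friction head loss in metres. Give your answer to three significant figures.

h_f = 10.67·2260·0.172^1.852 / (103^1.852·0.289^4.8704) = 73.17 m

h_f ≈ 73.2 m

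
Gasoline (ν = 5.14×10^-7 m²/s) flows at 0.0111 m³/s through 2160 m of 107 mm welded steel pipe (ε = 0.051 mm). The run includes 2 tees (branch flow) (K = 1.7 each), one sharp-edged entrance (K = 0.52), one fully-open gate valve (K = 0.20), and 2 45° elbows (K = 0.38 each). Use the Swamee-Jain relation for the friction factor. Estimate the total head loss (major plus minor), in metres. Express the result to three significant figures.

H_L ≈ 29.2 m

V = 4Q/(πD²) = 1.234 m/s; V²/2g = 0.07767 m
Re = 2.57×10^5, ε/D = 4.77×10^-4 → f = 0.01841 (Swamee-Jain)
Major: h_f = f(L/D)·V²/2g = 0.01841·20187·0.07767 = 28.86 m
Minor: ΣK = 4.88; h_m = ΣK·V²/2g = 0.3790 m
Total H_L = 28.86 + 0.3790 = 29.24 m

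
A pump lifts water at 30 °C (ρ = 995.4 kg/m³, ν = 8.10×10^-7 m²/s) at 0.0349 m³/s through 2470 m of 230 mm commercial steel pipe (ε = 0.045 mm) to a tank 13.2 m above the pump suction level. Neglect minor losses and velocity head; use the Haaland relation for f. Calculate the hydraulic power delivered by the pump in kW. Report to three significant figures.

P_hyd ≈ 6.67 kW

V = 4Q/(πD²) = 0.8400 m/s; Re = 2.39×10^5; ε/D = 1.96×10^-4; f = 0.01647
h_f = f(L/D)V²/2g = 6.359 m
Total head H = z + h_f = 13.2 + 6.359 = 19.56 m
P_hyd = ρgQH = 995.4·9.81·0.0349·19.56 = 6.666 kW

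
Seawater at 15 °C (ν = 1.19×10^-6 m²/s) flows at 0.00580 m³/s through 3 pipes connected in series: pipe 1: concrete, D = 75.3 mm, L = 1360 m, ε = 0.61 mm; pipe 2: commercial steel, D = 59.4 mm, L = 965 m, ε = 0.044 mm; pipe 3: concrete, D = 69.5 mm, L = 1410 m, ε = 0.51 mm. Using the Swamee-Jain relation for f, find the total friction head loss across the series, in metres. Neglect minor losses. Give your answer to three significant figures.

H ≈ 220 m

Pipe 1: V = 1.302 m/s, Re = 8.24×10^4, ε/D = 0.00810, f = 0.03645, h_1 = f(L/D)V²/2g = 56.92 m
Pipe 2: V = 2.093 m/s, Re = 1.04×10^5, ε/D = 7.41×10^-4, f = 0.02130, h_2 = f(L/D)V²/2g = 77.24 m
Pipe 3: V = 1.529 m/s, Re = 8.93×10^4, ε/D = 0.00734, f = 0.03531, h_3 = f(L/D)V²/2g = 85.35 m
Series → Q common, losses add: H = Σh = 219.5 m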